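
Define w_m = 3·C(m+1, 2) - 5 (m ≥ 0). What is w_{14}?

C(15, 2) = 105, so w_{14} = 310.

310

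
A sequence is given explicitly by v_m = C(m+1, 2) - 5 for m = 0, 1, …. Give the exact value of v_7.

23

C(8, 2) = 28, so v_7 = 23.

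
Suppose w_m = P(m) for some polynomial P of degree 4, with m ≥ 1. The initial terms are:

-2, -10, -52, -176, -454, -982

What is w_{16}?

-58292

1st diffs: -8, -42, -124, -278, -528.
2nd diffs: -34, -82, -154, -250.
3rd diffs: -48, -72, -96.
4th diffs: -24, -24 (constant).
Newton forward-difference form: w_m = -2 + (-8)·C(m-1,1) + (-34)·C(m-1,2) + (-48)·C(m-1,3) + (-24)·C(m-1,4).
At m = 16: m-1 = 15, so w_{16} = -2 - 120 - 3570 - 21840 - 32760 = -58292.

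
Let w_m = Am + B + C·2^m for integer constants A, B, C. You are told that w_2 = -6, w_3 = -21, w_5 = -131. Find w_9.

The three given values yield: 2A + B + 4C = -6; 3A + B + 8C = -21; 5A + B + 32C = -131.
Subtracting the first from the second: A + 4C = -15.
Subtracting the second from the third: 2A + 24C = -110.
Solving: C = -5, A = 5, then B = 4.
So w_m = 5·m + 4 + (-5)·2^m; at m=9 this is -2511.

-2511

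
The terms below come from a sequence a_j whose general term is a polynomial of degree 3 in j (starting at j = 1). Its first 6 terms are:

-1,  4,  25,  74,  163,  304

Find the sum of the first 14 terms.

18277

1st diffs: 5, 21, 49, 89, 141.
2nd diffs: 16, 28, 40, 52.
3rd diffs: 12, 12, 12 (constant).
So a_j = 2j^3 - 4j^2 + 3j - 2.
Continuing: …, 509, 790, 1159, 1628, …, a_{14} = 4744.
Summing j = 1..14 (14 terms) gives 18277.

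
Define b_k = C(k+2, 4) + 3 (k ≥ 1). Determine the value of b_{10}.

C(12, 4) = 495, so b_{10} = 498.

498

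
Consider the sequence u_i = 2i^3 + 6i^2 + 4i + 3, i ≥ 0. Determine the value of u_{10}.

2643

u_{10} = 2·10^3 + 6·10^2 + 4·10 + 3 = 2643.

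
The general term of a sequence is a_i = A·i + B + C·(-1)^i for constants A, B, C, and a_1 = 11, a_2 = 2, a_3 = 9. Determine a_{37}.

-25

Write the equations: A + B - C = 11; 2A + B + C = 2; 3A + B - C = 9.
Subtracting the first from the second: A + 2C = -9.
Subtracting the second from the third: A - 2C = 7.
Solving: C = -4, A = -1, then B = 8.
So a_i = -1·i + 8 + (-4)·(-1)^i; at i=37 this is -25.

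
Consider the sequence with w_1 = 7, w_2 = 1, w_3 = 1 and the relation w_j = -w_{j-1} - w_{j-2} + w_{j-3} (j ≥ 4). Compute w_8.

Compute successive terms:
w_4 = 5;  w_5 = -5;  w_6 = 1;  w_7 = 9;  w_8 = -15.

-15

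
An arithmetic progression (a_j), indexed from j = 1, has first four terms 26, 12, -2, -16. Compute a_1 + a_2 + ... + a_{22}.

-2662

Common difference d = -14.
a_j = 26 + (j - 1)·(-14).
a_{22} = -268; S = 22·(26 + (-268))/2 = -2662.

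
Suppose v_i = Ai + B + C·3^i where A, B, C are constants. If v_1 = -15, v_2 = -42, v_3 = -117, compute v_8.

At i = 1, 2, 3: A + B + 3C = -15; 2A + B + 9C = -42; 3A + B + 27C = -117.
Subtracting the first from the second: A + 6C = -27.
Subtracting the second from the third: A + 18C = -75.
Solving: C = -4, A = -3, then B = 0.
Therefore v_8 = -24 + 0 + (-4)·6561 = -26268.

-26268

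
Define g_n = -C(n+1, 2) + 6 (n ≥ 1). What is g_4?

-4

C(5, 2) = 10, so g_4 = -4.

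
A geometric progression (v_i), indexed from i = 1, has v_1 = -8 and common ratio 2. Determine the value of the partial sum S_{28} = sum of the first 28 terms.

-2147483640

v_i = (-8)·2^(i-1).
S = (-8)·(2^28 - 1)/(2 - 1) = (-8)·(268435456 - 1)/(1) = -2147483640.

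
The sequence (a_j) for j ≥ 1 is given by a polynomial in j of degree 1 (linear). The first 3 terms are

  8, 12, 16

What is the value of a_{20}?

84

1st diffs: 4, 4 (constant).
So a_j = 4j + 4.
Evaluating at j = 20 gives a_{20} = 84.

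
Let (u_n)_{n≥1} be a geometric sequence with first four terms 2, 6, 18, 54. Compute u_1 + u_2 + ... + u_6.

Common ratio r = 3.
u_n = 2·3^(n-1).
S = 2·(3^6 - 1)/(3 - 1) = 2·(729 - 1)/(2) = 728.

728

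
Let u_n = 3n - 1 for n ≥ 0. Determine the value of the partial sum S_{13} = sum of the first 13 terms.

Over n = 0..12: Σn = 78.
Total = (3)·78 + (-1)·13 = 221.

221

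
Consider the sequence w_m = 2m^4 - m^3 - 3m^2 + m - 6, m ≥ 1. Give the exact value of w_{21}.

w_{21} = 2·21^4 - 1·21^3 - 3·21^2 + 1·21 - 6 = 378393.

378393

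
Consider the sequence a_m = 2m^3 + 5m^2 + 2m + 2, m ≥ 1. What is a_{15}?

a_{15} = 2·15^3 + 5·15^2 + 2·15 + 2 = 7907.

7907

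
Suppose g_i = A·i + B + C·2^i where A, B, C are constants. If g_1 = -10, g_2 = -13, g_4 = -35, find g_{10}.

The three given values yield: A + B + 2C = -10; 2A + B + 4C = -13; 4A + B + 16C = -35.
Subtracting the first from the second: A + 2C = -3.
Subtracting the second from the third: 2A + 12C = -22.
Solving: C = -2, A = 1, then B = -7.
So g_i = 1·i + (-7) + (-2)·2^i; at i=10 this is -2045.

-2045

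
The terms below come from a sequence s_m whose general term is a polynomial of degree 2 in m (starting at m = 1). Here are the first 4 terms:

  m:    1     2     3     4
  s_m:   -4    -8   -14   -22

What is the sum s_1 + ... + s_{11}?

-594

1st diffs: -4, -6, -8.
2nd diffs: -2, -2 (constant).
Newton forward-difference form: s_m = -4 + (-4)·C(m-1,1) + (-2)·C(m-1,2).
Continuing: …, -32, -44, -58, -74, …, s_{11} = -134.
Summing m = 1..11 (11 terms) gives -594.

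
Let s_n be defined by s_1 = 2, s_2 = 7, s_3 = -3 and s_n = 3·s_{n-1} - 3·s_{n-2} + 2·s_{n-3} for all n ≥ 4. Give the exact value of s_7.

Applying the relation repeatedly:
s_4 = -26; s_5 = -55; s_6 = -93; s_7 = -166.

-166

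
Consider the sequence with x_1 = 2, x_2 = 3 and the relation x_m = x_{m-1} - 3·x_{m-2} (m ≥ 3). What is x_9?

-183

x_3 = -3  x_4 = -12  x_5 = -3  x_6 = 33  x_7 = 42  x_8 = -57  x_9 = -183.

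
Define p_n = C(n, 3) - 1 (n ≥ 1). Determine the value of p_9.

83

C(9, 3) = 84, so p_9 = 83.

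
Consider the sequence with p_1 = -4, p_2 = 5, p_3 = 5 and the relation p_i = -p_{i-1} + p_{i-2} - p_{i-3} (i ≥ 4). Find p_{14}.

691

Compute successive terms:
p_4 = 4;  p_5 = -4;  p_6 = 3;  …;  p_{11} = -111;  p_{12} = 204;  p_{13} = -376;  p_{14} = 691.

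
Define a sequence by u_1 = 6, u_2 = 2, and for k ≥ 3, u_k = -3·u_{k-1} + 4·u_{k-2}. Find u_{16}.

-858993454

Compute successive terms:
u_3 = 18;  u_4 = -46;  u_5 = 210;  …;  u_{13} = 13421778;  u_{14} = -53687086;  u_{15} = 214748370;  u_{16} = -858993454.
(Characteristic roots are 1 and -4.)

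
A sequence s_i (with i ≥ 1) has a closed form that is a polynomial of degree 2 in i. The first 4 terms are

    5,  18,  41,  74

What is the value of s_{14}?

1st diffs: 13, 23, 33.
2nd diffs: 10, 10 (constant).
Newton forward-difference form: s_i = 5 + 13·C(i-1,1) + 10·C(i-1,2).
At i = 14: i-1 = 13, so s_{14} = 5 + 169 + 780 = 954.

954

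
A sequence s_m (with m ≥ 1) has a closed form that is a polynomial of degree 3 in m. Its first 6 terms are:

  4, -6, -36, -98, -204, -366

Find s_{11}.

1st diffs: -10, -30, -62, -106, -162.
2nd diffs: -20, -32, -44, -56.
3rd diffs: -12, -12, -12 (constant).
So s_m = -2m^3 + 2m^2 - 2m + 6.
Evaluating at m = 11 gives s_{11} = -2436.

-2436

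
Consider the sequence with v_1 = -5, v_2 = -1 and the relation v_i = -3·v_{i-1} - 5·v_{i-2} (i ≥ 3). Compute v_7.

-797

Applying the relation repeatedly:
v_3 = 28, v_4 = -79, v_5 = 97, v_6 = 104, v_7 = -797.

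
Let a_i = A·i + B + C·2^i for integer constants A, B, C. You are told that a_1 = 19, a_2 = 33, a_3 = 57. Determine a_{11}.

Plug in i = 1, 2, 3: A + B + 2C = 19; 2A + B + 4C = 33; 3A + B + 8C = 57.
Subtracting the first from the second: A + 2C = 14.
Subtracting the second from the third: A + 4C = 24.
Solving: C = 5, A = 4, then B = 5.
Hence a_{11} = 4·11 + 5 + 5·2048 = 10289.

10289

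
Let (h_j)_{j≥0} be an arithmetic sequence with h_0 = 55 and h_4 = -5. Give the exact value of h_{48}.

Common difference d = (-5 - 55) / (4 - 0) = -15.
h_j = 55 + (j - 0)·(-15).
h_{48} = 55 + 48·(-15) = -665.

-665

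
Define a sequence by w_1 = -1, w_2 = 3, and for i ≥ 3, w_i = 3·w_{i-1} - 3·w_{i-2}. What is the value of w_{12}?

Step forward from the initial values:
w_3 = 12;  w_4 = 27;  w_5 = 45;  w_6 = 54;  w_7 = 27;  w_8 = -81;  w_9 = -324;  w_{10} = -729;  w_{11} = -1215;  w_{12} = -1458.

-1458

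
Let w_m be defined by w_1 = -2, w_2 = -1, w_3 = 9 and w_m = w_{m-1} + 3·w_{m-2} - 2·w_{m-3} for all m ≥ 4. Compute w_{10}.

Step forward from the initial values:
w_4 = 10;  w_5 = 39;  w_6 = 51;  w_7 = 148;  w_8 = 223;  w_9 = 565;  w_{10} = 938.

938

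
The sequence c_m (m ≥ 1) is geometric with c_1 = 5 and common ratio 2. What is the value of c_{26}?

c_m = 5·2^(m-1).
c_{26} = 5·2^25 = 167772160.

167772160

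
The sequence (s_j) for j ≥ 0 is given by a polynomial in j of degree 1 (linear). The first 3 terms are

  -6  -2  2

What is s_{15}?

1st diffs: 4, 4 (constant).
So s_j = 4j - 6.
Evaluating at j = 15 gives s_{15} = 54.

54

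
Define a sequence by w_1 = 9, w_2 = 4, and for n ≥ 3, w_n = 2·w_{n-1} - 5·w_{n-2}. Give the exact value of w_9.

-5583

w_3 = -37;  w_4 = -94;  w_5 = -3;  w_6 = 464;  w_7 = 943;  w_8 = -434;  w_9 = -5583.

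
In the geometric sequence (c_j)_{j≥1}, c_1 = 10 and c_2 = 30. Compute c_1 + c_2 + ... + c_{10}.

295240

Common ratio r = 3.
c_j = 10·3^(j-1).
S = 10·(3^10 - 1)/(3 - 1) = 10·(59049 - 1)/(2) = 295240.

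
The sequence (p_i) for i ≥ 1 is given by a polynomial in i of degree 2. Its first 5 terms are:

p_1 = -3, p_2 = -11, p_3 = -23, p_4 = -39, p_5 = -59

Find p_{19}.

1st diffs: -8, -12, -16, -20.
2nd diffs: -4, -4, -4 (constant).
Newton forward-difference form: p_i = -3 + (-8)·C(i-1,1) + (-4)·C(i-1,2).
At i = 19: i-1 = 18, so p_{19} = -3 - 144 - 612 = -759.

-759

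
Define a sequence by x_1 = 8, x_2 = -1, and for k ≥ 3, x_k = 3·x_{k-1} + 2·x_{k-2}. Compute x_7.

x_3 = 13, x_4 = 37, x_5 = 137, x_6 = 485, x_7 = 1729.

1729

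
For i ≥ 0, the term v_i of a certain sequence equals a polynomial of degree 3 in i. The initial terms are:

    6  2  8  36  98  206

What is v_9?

1st diffs: -4, 6, 28, 62, 108.
2nd diffs: 10, 22, 34, 46.
3rd diffs: 12, 12, 12 (constant).
So v_i = 2i^3 - i^2 - 5i + 6.
Evaluating at i = 9 gives v_9 = 1338.

1338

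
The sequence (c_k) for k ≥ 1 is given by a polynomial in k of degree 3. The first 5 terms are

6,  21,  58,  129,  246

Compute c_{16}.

8001

1st diffs: 15, 37, 71, 117.
2nd diffs: 22, 34, 46.
3rd diffs: 12, 12 (constant).
So c_k = 2k^3 - k^2 + 4k + 1.
Evaluating at k = 16 gives c_{16} = 8001.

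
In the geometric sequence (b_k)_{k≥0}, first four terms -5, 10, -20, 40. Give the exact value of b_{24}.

-83886080

Common ratio r = -2.
b_k = (-5)·(-2)^(k-0).
b_{24} = (-5)·(-2)^24 = -83886080.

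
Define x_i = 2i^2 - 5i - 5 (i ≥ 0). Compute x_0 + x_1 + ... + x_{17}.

2715

Over i = 0..17: Σi = 153, Σi² = 1785.
Total = (2)·1785 + (-5)·153 + (-5)·18 = 2715.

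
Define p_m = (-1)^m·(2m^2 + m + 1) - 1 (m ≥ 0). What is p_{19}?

(-1)^19 = -1; 2m^2 + m + 1 at m=19 is 742; so p_{19} = -743.

-743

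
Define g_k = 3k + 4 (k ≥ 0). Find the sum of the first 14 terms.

Over k = 0..13: Σk = 91.
Total = (3)·91 + (4)·14 = 329.

329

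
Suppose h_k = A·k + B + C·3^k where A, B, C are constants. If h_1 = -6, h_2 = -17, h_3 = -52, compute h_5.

Plug in k = 1, 2, 3: A + B + 3C = -6; 2A + B + 9C = -17; 3A + B + 27C = -52.
Subtracting the first from the second: A + 6C = -11.
Subtracting the second from the third: A + 18C = -35.
Solving: C = -2, A = 1, then B = -1.
So h_k = 1·k + (-1) + (-2)·3^k; at k=5 this is -482.

-482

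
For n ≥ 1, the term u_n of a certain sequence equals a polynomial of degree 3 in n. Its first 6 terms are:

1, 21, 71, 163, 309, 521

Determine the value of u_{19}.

14743

1st diffs: 20, 50, 92, 146, 212.
2nd diffs: 30, 42, 54, 66.
3rd diffs: 12, 12, 12 (constant).
Newton forward-difference form: u_n = 1 + 20·C(n-1,1) + 30·C(n-1,2) + 12·C(n-1,3).
At n = 19: n-1 = 18, so u_{19} = 1 + 360 + 4590 + 9792 = 14743.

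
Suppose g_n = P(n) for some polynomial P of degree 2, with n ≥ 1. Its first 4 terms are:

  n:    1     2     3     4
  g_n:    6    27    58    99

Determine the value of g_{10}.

555

1st diffs: 21, 31, 41.
2nd diffs: 10, 10 (constant).
Newton forward-difference form: g_n = 6 + 21·C(n-1,1) + 10·C(n-1,2).
At n = 10: n-1 = 9, so g_{10} = 6 + 189 + 360 = 555.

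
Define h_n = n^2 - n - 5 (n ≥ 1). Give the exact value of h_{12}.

h_{12} = 1·12^2 - 1·12 - 5 = 127.

127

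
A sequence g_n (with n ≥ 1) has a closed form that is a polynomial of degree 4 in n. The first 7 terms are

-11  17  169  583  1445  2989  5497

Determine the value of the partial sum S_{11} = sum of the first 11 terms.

89595

1st diffs: 28, 152, 414, 862, 1544, 2508.
2nd diffs: 124, 262, 448, 682, 964.
3rd diffs: 138, 186, 234, 282.
4th diffs: 48, 48, 48 (constant).
Newton forward-difference form: g_n = -11 + 28·C(n-1,1) + 124·C(n-1,2) + 138·C(n-1,3) + 48·C(n-1,4).
Continuing: 9299, 14773, 22345, 32489.
Summing n = 1..11 (11 terms) gives 89595.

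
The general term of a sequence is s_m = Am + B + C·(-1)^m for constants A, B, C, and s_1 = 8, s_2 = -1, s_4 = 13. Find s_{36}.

237

Write the equations: A + B - C = 8; 2A + B + C = -1; 4A + B + C = 13.
Subtracting the first from the second: A + 2C = -9.
Subtracting the second from the third: 2A = 14.
Solving: C = -8, A = 7, then B = -7.
So s_m = 7·m + (-7) + (-8)·(-1)^m; at m=36 this is 237.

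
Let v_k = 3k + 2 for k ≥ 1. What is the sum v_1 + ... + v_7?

Over k = 1..7: Σk = 28.
Total = (3)·28 + (2)·7 = 98.

98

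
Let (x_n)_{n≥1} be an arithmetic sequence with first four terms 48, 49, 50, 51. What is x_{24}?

71

Common difference d = 1.
x_n = 48 + (n - 1)·1.
x_{24} = 48 + 23·1 = 71.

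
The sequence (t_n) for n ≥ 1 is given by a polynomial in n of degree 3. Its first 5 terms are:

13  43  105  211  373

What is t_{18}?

1st diffs: 30, 62, 106, 162.
2nd diffs: 32, 44, 56.
3rd diffs: 12, 12 (constant).
Newton forward-difference form: t_n = 13 + 30·C(n-1,1) + 32·C(n-1,2) + 12·C(n-1,3).
At n = 18: n-1 = 17, so t_{18} = 13 + 510 + 4352 + 8160 = 13035.

13035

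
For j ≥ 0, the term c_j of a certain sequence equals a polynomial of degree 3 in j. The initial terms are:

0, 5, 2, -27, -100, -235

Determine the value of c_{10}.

1st diffs: 5, -3, -29, -73, -135.
2nd diffs: -8, -26, -44, -62.
3rd diffs: -18, -18, -18 (constant).
Newton forward-difference form: c_j = 5·C(j,1) + (-8)·C(j,2) + (-18)·C(j,3).
At j = 10: j = 10, so c_{10} = 50 - 360 - 2160 = -2470.

-2470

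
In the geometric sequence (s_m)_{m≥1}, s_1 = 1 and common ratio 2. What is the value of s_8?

128

s_m = 1·2^(m-1).
s_8 = 1·2^7 = 128.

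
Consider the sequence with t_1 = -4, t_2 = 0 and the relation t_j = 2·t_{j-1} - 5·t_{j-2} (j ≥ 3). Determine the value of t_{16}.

Compute successive terms:
t_3 = 20  t_4 = 40  t_5 = -20  …  t_{13} = -26420  t_{14} = 102960  t_{15} = 338020  t_{16} = 161240.

161240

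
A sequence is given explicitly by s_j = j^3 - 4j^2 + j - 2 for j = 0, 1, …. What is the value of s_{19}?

5432

s_{19} = 1·19^3 - 4·19^2 + 1·19 - 2 = 5432.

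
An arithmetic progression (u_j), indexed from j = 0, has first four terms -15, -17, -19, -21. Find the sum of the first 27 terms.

Common difference d = -2.
u_j = -15 + (j - 0)·(-2).
u_{26} = -67; S = 27·(-15 + (-67))/2 = -1107.

-1107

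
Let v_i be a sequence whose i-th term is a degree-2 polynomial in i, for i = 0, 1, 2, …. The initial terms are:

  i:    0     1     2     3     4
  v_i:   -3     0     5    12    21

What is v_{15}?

252

1st diffs: 3, 5, 7, 9.
2nd diffs: 2, 2, 2 (constant).
Newton forward-difference form: v_i = -3 + 3·C(i,1) + 2·C(i,2).
At i = 15: i = 15, so v_{15} = -3 + 45 + 210 = 252.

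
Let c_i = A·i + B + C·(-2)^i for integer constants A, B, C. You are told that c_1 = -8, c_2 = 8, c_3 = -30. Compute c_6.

180

Plug in i = 1, 2, 3: A + B - 2C = -8; 2A + B + 4C = 8; 3A + B - 8C = -30.
Subtracting the first from the second: A + 6C = 16.
Subtracting the second from the third: A - 12C = -38.
Solving: C = 3, A = -2, then B = 0.
Hence c_6 = -2·6 + 0 + 3·64 = 180.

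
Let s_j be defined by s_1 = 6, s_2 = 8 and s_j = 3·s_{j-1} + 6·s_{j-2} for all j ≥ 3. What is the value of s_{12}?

Iterate the recurrence:
s_3 = 60  s_4 = 228  s_5 = 1044  s_6 = 4500  s_7 = 19764  s_8 = 86292  s_9 = 377460  s_{10} = 1650132  s_{11} = 7215156  s_{12} = 31546260.

31546260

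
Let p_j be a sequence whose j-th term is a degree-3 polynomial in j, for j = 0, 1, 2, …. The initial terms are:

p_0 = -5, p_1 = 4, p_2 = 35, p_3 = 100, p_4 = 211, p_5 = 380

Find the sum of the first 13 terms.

15509

1st diffs: 9, 31, 65, 111, 169.
2nd diffs: 22, 34, 46, 58.
3rd diffs: 12, 12, 12 (constant).
So p_j = 2j^3 + 5j^2 + 2j - 5.
Continuing: …, 619, 940, 1355, 1876, …, p_{12} = 4195.
Summing j = 0..12 (13 terms) gives 15509.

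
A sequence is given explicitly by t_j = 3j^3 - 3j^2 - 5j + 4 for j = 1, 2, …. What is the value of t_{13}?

6023

t_{13} = 3·13^3 - 3·13^2 - 5·13 + 4 = 6023.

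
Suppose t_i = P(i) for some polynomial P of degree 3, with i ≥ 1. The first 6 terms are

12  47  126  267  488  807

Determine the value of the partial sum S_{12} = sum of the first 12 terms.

1st diffs: 35, 79, 141, 221, 319.
2nd diffs: 44, 62, 80, 98.
3rd diffs: 18, 18, 18 (constant).
Newton forward-difference form: t_i = 12 + 35·C(i-1,1) + 44·C(i-1,2) + 18·C(i-1,3).
Continuing: …, 1242, 1811, 2532, 3423, …, t_{12} = 5787.
Summing i = 1..12 (12 terms) gives 21044.

21044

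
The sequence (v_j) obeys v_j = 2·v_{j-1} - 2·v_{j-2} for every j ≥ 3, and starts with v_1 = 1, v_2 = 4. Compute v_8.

-16

v_3 = 6; v_4 = 4; v_5 = -4; v_6 = -16; v_7 = -24; v_8 = -16.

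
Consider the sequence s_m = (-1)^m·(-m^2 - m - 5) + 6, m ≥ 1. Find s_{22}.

-505

(-1)^22 = 1; -m^2 - m - 5 at m=22 is -511; so s_{22} = -505.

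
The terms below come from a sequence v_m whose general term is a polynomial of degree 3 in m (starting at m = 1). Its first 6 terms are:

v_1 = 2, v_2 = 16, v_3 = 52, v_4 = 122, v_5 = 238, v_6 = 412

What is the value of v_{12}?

1st diffs: 14, 36, 70, 116, 174.
2nd diffs: 22, 34, 46, 58.
3rd diffs: 12, 12, 12 (constant).
So v_m = 2m^3 - m^2 + 3m - 2.
Evaluating at m = 12 gives v_{12} = 3346.

3346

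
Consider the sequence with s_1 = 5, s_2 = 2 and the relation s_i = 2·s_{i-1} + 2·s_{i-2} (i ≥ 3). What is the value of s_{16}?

5762048

Compute successive terms:
s_3 = 14;  s_4 = 32;  s_5 = 92;  …;  s_{13} = 282560;  s_{14} = 771968;  s_{15} = 2109056;  s_{16} = 5762048.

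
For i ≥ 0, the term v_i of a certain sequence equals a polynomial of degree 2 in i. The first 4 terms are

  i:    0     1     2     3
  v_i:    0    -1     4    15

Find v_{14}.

1st diffs: -1, 5, 11.
2nd diffs: 6, 6 (constant).
Newton forward-difference form: v_i = (-1)·C(i,1) + 6·C(i,2).
At i = 14: i = 14, so v_{14} = -14 + 546 = 532.

532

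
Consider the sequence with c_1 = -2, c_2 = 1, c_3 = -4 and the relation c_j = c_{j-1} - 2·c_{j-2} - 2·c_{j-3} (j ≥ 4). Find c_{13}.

204

Compute successive terms:
c_4 = -2, c_5 = 4, c_6 = 16, c_7 = 12, c_8 = -28, c_9 = -84, c_{10} = -52, c_{11} = 172, c_{12} = 444, c_{13} = 204.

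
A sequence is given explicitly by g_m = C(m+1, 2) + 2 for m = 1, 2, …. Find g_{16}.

C(17, 2) = 136, so g_{16} = 138.

138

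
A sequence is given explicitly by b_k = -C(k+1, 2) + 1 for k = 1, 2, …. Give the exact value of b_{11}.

C(12, 2) = 66, so b_{11} = -65.

-65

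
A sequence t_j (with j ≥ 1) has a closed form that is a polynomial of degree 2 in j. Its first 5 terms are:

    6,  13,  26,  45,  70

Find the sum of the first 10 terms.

1st diffs: 7, 13, 19, 25.
2nd diffs: 6, 6, 6 (constant).
So t_j = 3j^2 - 2j + 5.
Continuing: …, 101, 138, 181, 230, …, t_{10} = 285.
Summing j = 1..10 (10 terms) gives 1095.

1095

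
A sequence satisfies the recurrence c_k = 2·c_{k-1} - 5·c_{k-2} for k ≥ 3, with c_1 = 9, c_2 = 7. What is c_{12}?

Compute successive terms:
c_3 = -31  c_4 = -97  c_5 = -39  c_6 = 407  c_7 = 1009  c_8 = -17  c_9 = -5079  c_{10} = -10073  c_{11} = 5249  c_{12} = 60863.

60863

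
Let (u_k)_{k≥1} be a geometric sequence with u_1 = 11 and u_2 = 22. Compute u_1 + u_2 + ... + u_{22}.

Common ratio r = 2.
u_k = 11·2^(k-1).
S = 11·(2^22 - 1)/(2 - 1) = 11·(4194304 - 1)/(1) = 46137333.

46137333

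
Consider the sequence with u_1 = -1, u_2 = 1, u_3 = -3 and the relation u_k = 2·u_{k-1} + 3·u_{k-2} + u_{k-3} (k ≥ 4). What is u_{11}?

-13116

Applying the relation repeatedly:
u_4 = -4  u_5 = -16  u_6 = -47  u_7 = -146  u_8 = -449  u_9 = -1383  u_{10} = -4259  u_{11} = -13116.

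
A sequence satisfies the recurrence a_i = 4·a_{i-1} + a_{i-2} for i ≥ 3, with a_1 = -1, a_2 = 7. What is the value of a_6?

Applying the relation repeatedly:
a_3 = 27, a_4 = 115, a_5 = 487, a_6 = 2063.

2063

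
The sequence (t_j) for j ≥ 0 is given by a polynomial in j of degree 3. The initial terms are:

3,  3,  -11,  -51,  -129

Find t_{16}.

1st diffs: 0, -14, -40, -78.
2nd diffs: -14, -26, -38.
3rd diffs: -12, -12 (constant).
Newton forward-difference form: t_j = 3 + (-14)·C(j,2) + (-12)·C(j,3).
At j = 16: j = 16, so t_{16} = 3 - 1680 - 6720 = -8397.

-8397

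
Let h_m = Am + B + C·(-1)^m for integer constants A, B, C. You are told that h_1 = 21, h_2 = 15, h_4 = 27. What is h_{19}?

129

The three given values yield: A + B - C = 21; 2A + B + C = 15; 4A + B + C = 27.
Subtracting the first from the second: A + 2C = -6.
Subtracting the second from the third: 2A = 12.
Solving: C = -6, A = 6, then B = 9.
Hence h_{19} = 6·19 + 9 + (-6)·(-1) = 129.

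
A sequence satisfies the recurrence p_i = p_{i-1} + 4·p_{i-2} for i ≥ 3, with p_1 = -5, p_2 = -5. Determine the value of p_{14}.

-634405

Applying the relation repeatedly:
p_3 = -25  p_4 = -45  p_5 = -145  …  p_{11} = -37945  p_{12} = -96525  p_{13} = -248305  p_{14} = -634405.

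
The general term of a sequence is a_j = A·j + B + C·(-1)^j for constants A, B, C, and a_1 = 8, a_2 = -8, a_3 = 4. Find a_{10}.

Plug in j = 1, 2, 3: A + B - C = 8; 2A + B + C = -8; 3A + B - C = 4.
Subtracting the first from the second: A + 2C = -16.
Subtracting the second from the third: A - 2C = 12.
Solving: C = -7, A = -2, then B = 3.
Hence a_{10} = -2·10 + 3 + (-7)·1 = -24.

-24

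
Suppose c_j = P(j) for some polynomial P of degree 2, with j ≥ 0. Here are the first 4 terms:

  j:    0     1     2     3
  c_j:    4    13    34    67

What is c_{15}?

1st diffs: 9, 21, 33.
2nd diffs: 12, 12 (constant).
So c_j = 6j^2 + 3j + 4.
Evaluating at j = 15 gives c_{15} = 1399.

1399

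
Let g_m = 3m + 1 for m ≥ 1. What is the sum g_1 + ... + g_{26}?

1079

Over m = 1..26: Σm = 351.
Total = (3)·351 + (1)·26 = 1079.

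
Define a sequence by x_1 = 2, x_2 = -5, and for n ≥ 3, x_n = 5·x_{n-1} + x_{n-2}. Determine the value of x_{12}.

-63412455

Compute successive terms:
x_3 = -23;  x_4 = -120;  x_5 = -623;  x_6 = -3235;  x_7 = -16798;  x_8 = -87225;  x_9 = -452923;  x_{10} = -2351840;  x_{11} = -12212123;  x_{12} = -63412455.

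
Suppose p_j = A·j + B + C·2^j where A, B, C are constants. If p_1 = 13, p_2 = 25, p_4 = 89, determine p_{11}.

The three given values yield: A + B + 2C = 13; 2A + B + 4C = 25; 4A + B + 16C = 89.
Subtracting the first from the second: A + 2C = 12.
Subtracting the second from the third: 2A + 12C = 64.
Solving: C = 5, A = 2, then B = 1.
Therefore p_{11} = 22 + 1 + 5·2048 = 10263.

10263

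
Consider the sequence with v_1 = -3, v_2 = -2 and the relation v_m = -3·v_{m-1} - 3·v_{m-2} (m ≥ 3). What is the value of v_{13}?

Step forward from the initial values:
v_3 = 15; v_4 = -39; v_5 = 72; …; v_{10} = 1053; v_{11} = -1944; v_{12} = 2673; v_{13} = -2187.

-2187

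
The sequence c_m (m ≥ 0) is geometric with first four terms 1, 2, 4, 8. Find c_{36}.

Common ratio r = 2.
c_m = 1·2^(m-0).
c_{36} = 1·2^36 = 68719476736.

68719476736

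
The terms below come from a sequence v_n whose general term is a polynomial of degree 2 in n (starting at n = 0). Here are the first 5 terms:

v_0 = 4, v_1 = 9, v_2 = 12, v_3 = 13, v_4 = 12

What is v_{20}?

1st diffs: 5, 3, 1, -1.
2nd diffs: -2, -2, -2 (constant).
Newton forward-difference form: v_n = 4 + 5·C(n,1) + (-2)·C(n,2).
At n = 20: n = 20, so v_{20} = 4 + 100 - 380 = -276.

-276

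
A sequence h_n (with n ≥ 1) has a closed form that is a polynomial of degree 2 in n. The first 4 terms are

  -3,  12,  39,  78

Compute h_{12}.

1st diffs: 15, 27, 39.
2nd diffs: 12, 12 (constant).
Newton forward-difference form: h_n = -3 + 15·C(n-1,1) + 12·C(n-1,2).
At n = 12: n-1 = 11, so h_{12} = -3 + 165 + 660 = 822.

822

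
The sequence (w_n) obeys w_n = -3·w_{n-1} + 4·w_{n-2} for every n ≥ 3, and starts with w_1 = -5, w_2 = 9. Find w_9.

-183503

Iterate the recurrence:
w_3 = -47  w_4 = 177  w_5 = -719  w_6 = 2865  w_7 = -11471  w_8 = 45873  w_9 = -183503.
(Characteristic roots are 1 and -4.)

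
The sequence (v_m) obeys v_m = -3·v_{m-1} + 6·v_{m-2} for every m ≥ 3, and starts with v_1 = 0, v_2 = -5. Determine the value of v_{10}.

Compute successive terms:
v_3 = 15; v_4 = -75; v_5 = 315; v_6 = -1395; v_7 = 6075; v_8 = -26595; v_9 = 116235; v_{10} = -508275.

-508275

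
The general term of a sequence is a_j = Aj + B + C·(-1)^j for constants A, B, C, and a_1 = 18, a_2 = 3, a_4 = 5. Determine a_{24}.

25

The three given values yield: A + B - C = 18; 2A + B + C = 3; 4A + B + C = 5.
Subtracting the first from the second: A + 2C = -15.
Subtracting the second from the third: 2A = 2.
Solving: C = -8, A = 1, then B = 9.
Therefore a_{24} = 24 + 9 + (-8)·1 = 25.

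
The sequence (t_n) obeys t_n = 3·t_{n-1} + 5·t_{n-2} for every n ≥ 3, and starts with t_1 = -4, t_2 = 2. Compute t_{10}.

t_3 = -14;  t_4 = -32;  t_5 = -166;  t_6 = -658;  t_7 = -2804;  t_8 = -11702;  t_9 = -49126;  t_{10} = -205888.

-205888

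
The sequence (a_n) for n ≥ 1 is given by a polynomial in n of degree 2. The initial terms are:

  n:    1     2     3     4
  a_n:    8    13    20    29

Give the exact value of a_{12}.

173

1st diffs: 5, 7, 9.
2nd diffs: 2, 2 (constant).
Newton forward-difference form: a_n = 8 + 5·C(n-1,1) + 2·C(n-1,2).
At n = 12: n-1 = 11, so a_{12} = 8 + 55 + 110 = 173.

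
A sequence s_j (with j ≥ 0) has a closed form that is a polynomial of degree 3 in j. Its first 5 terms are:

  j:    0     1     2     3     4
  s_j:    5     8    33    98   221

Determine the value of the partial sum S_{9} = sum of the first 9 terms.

1st diffs: 3, 25, 65, 123.
2nd diffs: 22, 40, 58.
3rd diffs: 18, 18 (constant).
Newton forward-difference form: s_j = 5 + 3·C(j,1) + 22·C(j,2) + 18·C(j,3).
Continuing: 420, 713, 1118, 1653.
Summing j = 0..8 (9 terms) gives 4269.

4269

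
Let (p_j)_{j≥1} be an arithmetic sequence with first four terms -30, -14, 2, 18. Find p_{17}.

Common difference d = 16.
p_j = -30 + (j - 1)·16.
p_{17} = -30 + 16·16 = 226.

226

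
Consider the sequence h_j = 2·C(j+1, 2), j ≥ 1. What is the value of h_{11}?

C(12, 2) = 66, so h_{11} = 132.

132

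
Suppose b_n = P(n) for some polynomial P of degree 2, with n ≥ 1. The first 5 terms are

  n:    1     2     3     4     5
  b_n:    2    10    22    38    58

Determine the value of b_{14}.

1st diffs: 8, 12, 16, 20.
2nd diffs: 4, 4, 4 (constant).
Newton forward-difference form: b_n = 2 + 8·C(n-1,1) + 4·C(n-1,2).
At n = 14: n-1 = 13, so b_{14} = 2 + 104 + 312 = 418.

418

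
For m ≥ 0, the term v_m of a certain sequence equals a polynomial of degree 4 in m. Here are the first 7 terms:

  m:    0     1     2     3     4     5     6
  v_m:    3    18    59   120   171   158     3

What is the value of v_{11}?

-7312

1st diffs: 15, 41, 61, 51, -13, -155.
2nd diffs: 26, 20, -10, -64, -142.
3rd diffs: -6, -30, -54, -78.
4th diffs: -24, -24, -24 (constant).
Newton forward-difference form: v_m = 3 + 15·C(m,1) + 26·C(m,2) + (-6)·C(m,3) + (-24)·C(m,4).
At m = 11: m = 11, so v_{11} = 3 + 165 + 1430 - 990 - 7920 = -7312.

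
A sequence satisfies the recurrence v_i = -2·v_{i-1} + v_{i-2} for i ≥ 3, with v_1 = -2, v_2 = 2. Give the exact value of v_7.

-198

Compute successive terms:
v_3 = -6; v_4 = 14; v_5 = -34; v_6 = 82; v_7 = -198.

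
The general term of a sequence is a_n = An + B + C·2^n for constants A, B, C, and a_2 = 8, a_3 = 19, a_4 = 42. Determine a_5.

At n = 2, 3, 4: 2A + B + 4C = 8; 3A + B + 8C = 19; 4A + B + 16C = 42.
Subtracting the first from the second: A + 4C = 11.
Subtracting the second from the third: A + 8C = 23.
Solving: C = 3, A = -1, then B = -2.
So a_n = -1·n + (-2) + 3·2^n; at n=5 this is 89.

89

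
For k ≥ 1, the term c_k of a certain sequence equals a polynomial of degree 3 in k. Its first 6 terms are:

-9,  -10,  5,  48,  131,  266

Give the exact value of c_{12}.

1st diffs: -1, 15, 43, 83, 135.
2nd diffs: 16, 28, 40, 52.
3rd diffs: 12, 12, 12 (constant).
Newton forward-difference form: c_k = -9 + (-1)·C(k-1,1) + 16·C(k-1,2) + 12·C(k-1,3).
At k = 12: k-1 = 11, so c_{12} = -9 - 11 + 880 + 1980 = 2840.

2840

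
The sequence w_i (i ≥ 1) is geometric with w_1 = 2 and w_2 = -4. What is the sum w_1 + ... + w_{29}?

357913942

Common ratio r = -2.
w_i = 2·(-2)^(i-1).
S = 2·((-2)^29 - 1)/(-2 - 1) = 2·(-536870912 - 1)/(-3) = 357913942.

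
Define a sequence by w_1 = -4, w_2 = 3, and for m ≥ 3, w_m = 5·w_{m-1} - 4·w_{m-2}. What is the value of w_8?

Compute successive terms:
w_3 = 31  w_4 = 143  w_5 = 591  w_6 = 2383  w_7 = 9551  w_8 = 38223.
(Characteristic roots are 4 and 1.)

38223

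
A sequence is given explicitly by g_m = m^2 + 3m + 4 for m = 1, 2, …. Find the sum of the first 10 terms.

590

Over m = 1..10: Σm = 55, Σm² = 385.
Total = (1)·385 + (3)·55 + (4)·10 = 590.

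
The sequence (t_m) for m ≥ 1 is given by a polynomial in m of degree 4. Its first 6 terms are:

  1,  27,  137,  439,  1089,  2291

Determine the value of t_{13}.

1st diffs: 26, 110, 302, 650, 1202.
2nd diffs: 84, 192, 348, 552.
3rd diffs: 108, 156, 204.
4th diffs: 48, 48 (constant).
Newton forward-difference form: t_m = 1 + 26·C(m-1,1) + 84·C(m-1,2) + 108·C(m-1,3) + 48·C(m-1,4).
At m = 13: m-1 = 12, so t_{13} = 1 + 312 + 5544 + 23760 + 23760 = 53377.

53377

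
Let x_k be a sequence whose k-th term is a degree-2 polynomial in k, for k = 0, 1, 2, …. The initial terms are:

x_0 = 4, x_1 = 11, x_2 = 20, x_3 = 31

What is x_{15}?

1st diffs: 7, 9, 11.
2nd diffs: 2, 2 (constant).
So x_k = k^2 + 6k + 4.
Evaluating at k = 15 gives x_{15} = 319.

319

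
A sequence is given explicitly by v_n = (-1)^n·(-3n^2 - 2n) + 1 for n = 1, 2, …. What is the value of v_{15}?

706

(-1)^15 = -1; -3n^2 - 2n at n=15 is -705; so v_{15} = 706.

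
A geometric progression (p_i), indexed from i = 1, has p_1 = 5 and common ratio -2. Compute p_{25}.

p_i = 5·(-2)^(i-1).
p_{25} = 5·(-2)^24 = 83886080.

83886080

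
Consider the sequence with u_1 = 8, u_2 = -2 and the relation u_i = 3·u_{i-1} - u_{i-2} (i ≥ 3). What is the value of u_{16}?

Applying the relation repeatedly:
u_3 = -14  u_4 = -40  u_5 = -106  …  u_{13} = -234424  u_{14} = -613730  u_{15} = -1606766  u_{16} = -4206568.

-4206568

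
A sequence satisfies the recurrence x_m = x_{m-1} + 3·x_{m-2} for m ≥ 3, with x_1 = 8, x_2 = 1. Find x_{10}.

5716

Iterate the recurrence:
x_3 = 25  x_4 = 28  x_5 = 103  x_6 = 187  x_7 = 496  x_8 = 1057  x_9 = 2545  x_{10} = 5716.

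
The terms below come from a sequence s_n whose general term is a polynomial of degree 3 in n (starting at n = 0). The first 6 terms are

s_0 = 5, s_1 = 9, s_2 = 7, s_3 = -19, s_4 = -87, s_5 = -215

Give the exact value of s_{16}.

-10731

1st diffs: 4, -2, -26, -68, -128.
2nd diffs: -6, -24, -42, -60.
3rd diffs: -18, -18, -18 (constant).
Newton forward-difference form: s_n = 5 + 4·C(n,1) + (-6)·C(n,2) + (-18)·C(n,3).
At n = 16: n = 16, so s_{16} = 5 + 64 - 720 - 10080 = -10731.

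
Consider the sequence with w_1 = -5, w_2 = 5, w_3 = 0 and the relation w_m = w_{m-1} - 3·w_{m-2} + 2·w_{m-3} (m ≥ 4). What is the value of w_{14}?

1805

w_4 = -25  w_5 = -15  w_6 = 60  …  w_{11} = 665  w_{12} = -860  w_{13} = -2105  w_{14} = 1805.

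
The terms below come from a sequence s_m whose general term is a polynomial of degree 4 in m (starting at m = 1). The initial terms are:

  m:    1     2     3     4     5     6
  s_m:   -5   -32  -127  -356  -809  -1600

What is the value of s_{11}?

-16295

1st diffs: -27, -95, -229, -453, -791.
2nd diffs: -68, -134, -224, -338.
3rd diffs: -66, -90, -114.
4th diffs: -24, -24 (constant).
So s_m = -m^4 - m^3 - 3m^2 + 4m - 4.
Evaluating at m = 11 gives s_{11} = -16295.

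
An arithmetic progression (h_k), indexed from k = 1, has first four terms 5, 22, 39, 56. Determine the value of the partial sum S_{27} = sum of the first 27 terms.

6102

Common difference d = 17.
h_k = 5 + (k - 1)·17.
h_{27} = 447; S = 27·(5 + 447)/2 = 6102.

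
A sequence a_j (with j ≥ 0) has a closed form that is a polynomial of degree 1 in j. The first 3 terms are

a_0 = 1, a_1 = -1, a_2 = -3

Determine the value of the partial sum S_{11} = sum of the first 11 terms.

1st diffs: -2, -2 (constant).
So a_j = -2j + 1.
Continuing: …, -5, -7, -9, -11, …, a_{10} = -19.
Summing j = 0..10 (11 terms) gives -99.

-99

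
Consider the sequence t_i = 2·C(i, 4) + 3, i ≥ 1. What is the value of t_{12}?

C(12, 4) = 495, so t_{12} = 993.

993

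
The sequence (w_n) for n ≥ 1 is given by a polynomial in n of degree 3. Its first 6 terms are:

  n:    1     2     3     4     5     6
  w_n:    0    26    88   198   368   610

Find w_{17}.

1st diffs: 26, 62, 110, 170, 242.
2nd diffs: 36, 48, 60, 72.
3rd diffs: 12, 12, 12 (constant).
Newton forward-difference form: w_n = 26·C(n-1,1) + 36·C(n-1,2) + 12·C(n-1,3).
At n = 17: n-1 = 16, so w_{17} = 416 + 4320 + 6720 = 11456.

11456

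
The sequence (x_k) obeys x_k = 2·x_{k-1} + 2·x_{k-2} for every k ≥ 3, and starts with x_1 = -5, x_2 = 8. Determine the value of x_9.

Step forward from the initial values:
x_3 = 6  x_4 = 28  x_5 = 68  x_6 = 192  x_7 = 520  x_8 = 1424  x_9 = 3888.

3888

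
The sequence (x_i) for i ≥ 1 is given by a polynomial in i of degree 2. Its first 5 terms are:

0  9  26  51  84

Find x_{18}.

1st diffs: 9, 17, 25, 33.
2nd diffs: 8, 8, 8 (constant).
So x_i = 4i^2 - 3i - 1.
Evaluating at i = 18 gives x_{18} = 1241.

1241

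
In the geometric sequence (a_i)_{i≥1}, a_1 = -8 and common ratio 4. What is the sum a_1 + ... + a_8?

a_i = (-8)·4^(i-1).
S = (-8)·(4^8 - 1)/(4 - 1) = (-8)·(65536 - 1)/(3) = -174760.

-174760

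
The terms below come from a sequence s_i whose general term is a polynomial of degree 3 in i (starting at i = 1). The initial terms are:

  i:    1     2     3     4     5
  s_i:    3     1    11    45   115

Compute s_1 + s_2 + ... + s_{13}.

1st diffs: -2, 10, 34, 70.
2nd diffs: 12, 24, 36.
3rd diffs: 12, 12 (constant).
So s_i = 2i^3 - 6i^2 + 2i + 5.
Continuing: …, 233, 411, 661, 995, …, s_{13} = 3411.
Summing i = 1..13 (13 terms) gives 11895.

11895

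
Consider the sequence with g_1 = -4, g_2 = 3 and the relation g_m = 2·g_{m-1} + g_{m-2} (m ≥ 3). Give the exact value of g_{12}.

7711

Iterate the recurrence:
g_3 = 2  g_4 = 7  g_5 = 16  g_6 = 39  g_7 = 94  g_8 = 227  g_9 = 548  g_{10} = 1323  g_{11} = 3194  g_{12} = 7711.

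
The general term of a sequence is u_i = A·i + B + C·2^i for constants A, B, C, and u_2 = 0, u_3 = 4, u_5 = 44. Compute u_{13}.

Plug in i = 2, 3, 5: 2A + B + 4C = 0; 3A + B + 8C = 4; 5A + B + 32C = 44.
Subtracting the first from the second: A + 4C = 4.
Subtracting the second from the third: 2A + 24C = 40.
Solving: C = 2, A = -4, then B = 0.
So u_i = -4·i + 0 + 2·2^i; at i=13 this is 16332.

16332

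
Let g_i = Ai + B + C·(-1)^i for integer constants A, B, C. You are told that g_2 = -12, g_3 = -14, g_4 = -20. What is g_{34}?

-140

Write the equations: 2A + B + C = -12; 3A + B - C = -14; 4A + B + C = -20.
Subtracting the first from the second: A - 2C = -2.
Subtracting the second from the third: A + 2C = -6.
Solving: C = -1, A = -4, then B = -3.
Hence g_{34} = -4·34 + (-3) + (-1)·1 = -140.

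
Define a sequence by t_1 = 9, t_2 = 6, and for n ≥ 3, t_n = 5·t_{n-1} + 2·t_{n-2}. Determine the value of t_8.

Applying the relation repeatedly:
t_3 = 48;  t_4 = 252;  t_5 = 1356;  t_6 = 7284;  t_7 = 39132;  t_8 = 210228.

210228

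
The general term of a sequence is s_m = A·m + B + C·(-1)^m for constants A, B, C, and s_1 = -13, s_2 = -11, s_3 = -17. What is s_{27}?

-65

Write the equations: A + B - C = -13; 2A + B + C = -11; 3A + B - C = -17.
Subtracting the first from the second: A + 2C = 2.
Subtracting the second from the third: A - 2C = -6.
Solving: C = 2, A = -2, then B = -9.
Hence s_{27} = -2·27 + (-9) + 2·(-1) = -65.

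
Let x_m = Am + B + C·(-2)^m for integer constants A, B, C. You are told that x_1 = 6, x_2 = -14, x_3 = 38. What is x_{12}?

The three given values yield: A + B - 2C = 6; 2A + B + 4C = -14; 3A + B - 8C = 38.
Subtracting the first from the second: A + 6C = -20.
Subtracting the second from the third: A - 12C = 52.
Solving: C = -4, A = 4, then B = -6.
Therefore x_{12} = 48 + (-6) + (-4)·4096 = -16342.

-16342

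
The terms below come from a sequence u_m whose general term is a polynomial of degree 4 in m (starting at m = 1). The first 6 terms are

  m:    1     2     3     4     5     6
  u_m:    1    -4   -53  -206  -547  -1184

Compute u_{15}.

1st diffs: -5, -49, -153, -341, -637.
2nd diffs: -44, -104, -188, -296.
3rd diffs: -60, -84, -108.
4th diffs: -24, -24 (constant).
Newton forward-difference form: u_m = 1 + (-5)·C(m-1,1) + (-44)·C(m-1,2) + (-60)·C(m-1,3) + (-24)·C(m-1,4).
At m = 15: m-1 = 14, so u_{15} = 1 - 70 - 4004 - 21840 - 24024 = -49937.

-49937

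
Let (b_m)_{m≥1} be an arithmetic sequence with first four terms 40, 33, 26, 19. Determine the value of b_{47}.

-282

Common difference d = -7.
b_m = 40 + (m - 1)·(-7).
b_{47} = 40 + 46·(-7) = -282.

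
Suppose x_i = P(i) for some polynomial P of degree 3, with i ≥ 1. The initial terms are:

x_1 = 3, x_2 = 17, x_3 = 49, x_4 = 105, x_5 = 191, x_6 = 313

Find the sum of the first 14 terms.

13874

1st diffs: 14, 32, 56, 86, 122.
2nd diffs: 18, 24, 30, 36.
3rd diffs: 6, 6, 6 (constant).
So x_i = i^3 + 3i^2 - 2i + 1.
Continuing: …, 477, 689, 955, 1281, …, x_{14} = 3305.
Summing i = 1..14 (14 terms) gives 13874.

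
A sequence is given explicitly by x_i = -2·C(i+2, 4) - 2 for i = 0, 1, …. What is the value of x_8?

C(10, 4) = 210, so x_8 = -422.

-422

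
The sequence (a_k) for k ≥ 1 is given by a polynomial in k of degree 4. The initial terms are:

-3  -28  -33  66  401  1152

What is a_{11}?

1st diffs: -25, -5, 99, 335, 751.
2nd diffs: 20, 104, 236, 416.
3rd diffs: 84, 132, 180.
4th diffs: 48, 48 (constant).
Newton forward-difference form: a_k = -3 + (-25)·C(k-1,1) + 20·C(k-1,2) + 84·C(k-1,3) + 48·C(k-1,4).
At k = 11: k-1 = 10, so a_{11} = -3 - 250 + 900 + 10080 + 10080 = 20807.

20807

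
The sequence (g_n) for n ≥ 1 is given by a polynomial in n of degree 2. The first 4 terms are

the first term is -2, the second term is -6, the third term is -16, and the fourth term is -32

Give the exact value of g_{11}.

1st diffs: -4, -10, -16.
2nd diffs: -6, -6 (constant).
So g_n = -3n^2 + 5n - 4.
Evaluating at n = 11 gives g_{11} = -312.

-312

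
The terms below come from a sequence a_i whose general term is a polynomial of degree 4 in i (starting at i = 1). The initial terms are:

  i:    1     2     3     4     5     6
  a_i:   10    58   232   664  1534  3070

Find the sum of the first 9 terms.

1st diffs: 48, 174, 432, 870, 1536.
2nd diffs: 126, 258, 438, 666.
3rd diffs: 132, 180, 228.
4th diffs: 48, 48 (constant).
Newton forward-difference form: a_i = 10 + 48·C(i-1,1) + 126·C(i-1,2) + 132·C(i-1,3) + 48·C(i-1,4).
Continuing: 5548, 9292, 14674.
Summing i = 1..9 (9 terms) gives 35082.

35082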